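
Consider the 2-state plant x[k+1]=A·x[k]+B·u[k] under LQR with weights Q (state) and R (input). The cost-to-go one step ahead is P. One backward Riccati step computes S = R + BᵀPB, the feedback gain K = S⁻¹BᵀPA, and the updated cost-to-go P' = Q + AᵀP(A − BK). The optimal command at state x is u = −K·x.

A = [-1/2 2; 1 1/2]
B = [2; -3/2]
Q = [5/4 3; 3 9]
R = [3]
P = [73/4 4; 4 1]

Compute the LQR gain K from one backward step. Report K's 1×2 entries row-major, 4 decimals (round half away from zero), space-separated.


-0.1613 1.1843

BᵀP = [30.5000 6.5000]
S = R + BᵀPB = [3] + [51.2500] = [54.2500]
BᵀPA = [-8.7500 64.2500]
K = S⁻¹·BᵀPA = [-0.1613 1.1843]
A−BK = [-0.1774 -0.3687; 0.7581 2.2765]
AᵀP(A−BK) = [0.1512 -0.3871; -0.3871 5.1567]
P' = Q + AᵀP(A−BK) = [1.4012 2.6129; 2.6129 14.1567]
tr(P') = 15.5579


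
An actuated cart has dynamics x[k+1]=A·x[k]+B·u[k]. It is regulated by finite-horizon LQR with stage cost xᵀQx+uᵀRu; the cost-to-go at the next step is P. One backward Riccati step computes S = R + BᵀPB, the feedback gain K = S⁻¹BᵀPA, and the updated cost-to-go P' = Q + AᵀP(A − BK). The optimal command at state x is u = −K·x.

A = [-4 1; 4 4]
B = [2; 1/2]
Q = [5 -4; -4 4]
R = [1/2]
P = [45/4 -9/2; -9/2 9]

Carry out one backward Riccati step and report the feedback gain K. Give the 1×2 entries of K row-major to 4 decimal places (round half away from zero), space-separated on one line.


-2.5548 0.0581

BᵀP = [20.2500 -4.5000]
S = R + BᵀPB = [1/2] + [38.2500] = [38.7500]
BᵀPA = [-99.0000 2.2500]
K = S⁻¹·BᵀPA = [-2.5548 0.0581]
A−BK = [1.1097 0.8839; 5.2774 3.9710]
AᵀP(A−BK) = [215.0710 158.7484; 158.7484 119.1194]
P' = Q + AᵀP(A−BK) = [220.0710 154.7484; 154.7484 123.1194]
tr(P') = 343.1903


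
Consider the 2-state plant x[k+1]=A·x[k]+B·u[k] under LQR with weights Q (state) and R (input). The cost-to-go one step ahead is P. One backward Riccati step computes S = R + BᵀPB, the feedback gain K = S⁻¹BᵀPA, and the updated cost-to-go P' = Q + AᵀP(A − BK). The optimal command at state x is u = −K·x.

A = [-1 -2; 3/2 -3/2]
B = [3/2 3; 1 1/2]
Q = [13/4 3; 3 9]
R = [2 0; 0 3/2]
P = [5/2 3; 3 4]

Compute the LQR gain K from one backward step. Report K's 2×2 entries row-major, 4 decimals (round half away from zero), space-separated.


BᵀP = [6.7500 8.5000; 9.0000 11.0000]
S = R + BᵀPB = [2 0; 0 3/2] + [18.6250 24.5000; 24.5000 32.5000] = [20.6250 24.5000; 24.5000 34.0000]
BᵀPA = [6.0000 -26.2500; 7.5000 -34.5000]
K = S⁻¹·BᵀPA = [0.2005 -0.4678; 0.0761 -0.6776]
A−BK = [-1.5291 0.7345; 1.2614 -0.6934]
AᵀP(A−BK) = [0.7262 -0.6111; -0.6111 1.3425]
P' = Q + AᵀP(A−BK) = [3.9762 2.3889; 2.3889 10.3425]
tr(P') = 14.3187

0.2005 -0.4678 0.0761 -0.6776


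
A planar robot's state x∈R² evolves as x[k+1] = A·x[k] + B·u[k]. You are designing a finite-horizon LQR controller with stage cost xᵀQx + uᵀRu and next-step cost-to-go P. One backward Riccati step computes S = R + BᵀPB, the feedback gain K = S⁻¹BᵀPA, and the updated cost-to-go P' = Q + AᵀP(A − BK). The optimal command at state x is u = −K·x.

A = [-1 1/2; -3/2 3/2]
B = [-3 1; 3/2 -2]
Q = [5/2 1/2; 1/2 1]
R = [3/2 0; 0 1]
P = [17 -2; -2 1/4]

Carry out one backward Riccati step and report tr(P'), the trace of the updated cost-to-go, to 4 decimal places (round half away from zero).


3.6975

BᵀP = [-54.0000 6.3750; 21.0000 -2.5000]
S = R + BᵀPB = [3/2 0; 0 1] + [171.5625 -66.7500; -66.7500 26.0000] = [173.0625 -66.7500; -66.7500 27.0000]
BᵀPA = [44.4375 -17.4375; -17.2500 6.7500]
K = S⁻¹·BᵀPA = [0.2228 -0.0933; -0.0881 0.0194]
A−BK = [-0.2435 0.2008; -2.0104 1.6788]
AᵀP(A−BK) = [0.1425 -0.0829; -0.0829 0.0551]
P' = Q + AᵀP(A−BK) = [2.6425 0.4171; 0.4171 1.0551]
tr(P') = 3.6975


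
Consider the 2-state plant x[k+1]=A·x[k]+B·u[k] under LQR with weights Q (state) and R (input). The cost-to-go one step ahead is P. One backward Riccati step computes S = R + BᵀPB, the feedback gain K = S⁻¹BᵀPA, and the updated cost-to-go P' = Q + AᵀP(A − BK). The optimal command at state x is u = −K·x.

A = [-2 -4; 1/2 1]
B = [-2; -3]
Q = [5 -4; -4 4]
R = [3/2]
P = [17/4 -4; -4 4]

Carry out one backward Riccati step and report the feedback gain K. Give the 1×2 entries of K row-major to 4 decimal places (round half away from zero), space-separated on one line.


-1.3846 -2.7692

BᵀP = [3.5000 -4.0000]
S = R + BᵀPB = [3/2] + [5.0000] = [6.5000]
BᵀPA = [-9.0000 -18.0000]
K = S⁻¹·BᵀPA = [-1.3846 -2.7692]
A−BK = [-4.7692 -9.5385; -3.6538 -7.3077]
AᵀP(A−BK) = [13.5385 27.0769; 27.0769 54.1538]
P' = Q + AᵀP(A−BK) = [18.5385 23.0769; 23.0769 58.1538]
tr(P') = 76.6923


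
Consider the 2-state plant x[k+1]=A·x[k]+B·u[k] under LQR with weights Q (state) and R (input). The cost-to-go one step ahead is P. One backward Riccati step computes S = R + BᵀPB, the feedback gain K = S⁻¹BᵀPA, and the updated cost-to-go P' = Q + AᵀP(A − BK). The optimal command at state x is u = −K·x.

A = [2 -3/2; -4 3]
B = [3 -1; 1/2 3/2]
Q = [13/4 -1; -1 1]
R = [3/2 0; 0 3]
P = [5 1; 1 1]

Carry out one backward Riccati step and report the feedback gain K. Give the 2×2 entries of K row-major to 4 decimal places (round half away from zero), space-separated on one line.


0.1213 -0.0910 -1.0699 0.8024

BᵀP = [15.5000 3.5000; -3.5000 0.5000]
S = R + BᵀPB = [3/2 0; 0 3] + [48.2500 -10.2500; -10.2500 4.2500] = [49.7500 -10.2500; -10.2500 7.2500]
BᵀPA = [17.0000 -12.7500; -9.0000 6.7500]
K = S⁻¹·BᵀPA = [0.1213 -0.0910; -1.0699 0.8024]
A−BK = [0.5663 -0.4247; -2.4557 1.8418]
AᵀP(A−BK) = [8.3090 -6.2318; -6.2318 4.6738]
P' = Q + AᵀP(A−BK) = [11.5590 -7.2318; -7.2318 5.6738]
tr(P') = 17.2329


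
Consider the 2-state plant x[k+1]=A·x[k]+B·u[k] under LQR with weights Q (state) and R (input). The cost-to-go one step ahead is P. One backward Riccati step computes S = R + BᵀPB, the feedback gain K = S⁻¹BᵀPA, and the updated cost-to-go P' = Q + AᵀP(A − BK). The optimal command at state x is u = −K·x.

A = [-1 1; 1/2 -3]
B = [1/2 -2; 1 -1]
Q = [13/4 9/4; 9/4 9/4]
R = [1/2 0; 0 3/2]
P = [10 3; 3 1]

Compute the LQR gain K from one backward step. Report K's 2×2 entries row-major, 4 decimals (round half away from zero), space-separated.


-0.1815 -0.2484 0.2962 -0.1210

BᵀP = [8.0000 2.5000; -23.0000 -7.0000]
S = R + BᵀPB = [1/2 0; 0 3/2] + [6.5000 -18.5000; -18.5000 53.0000] = [7.0000 -18.5000; -18.5000 54.5000]
BᵀPA = [-6.7500 0.5000; 19.5000 -2.0000]
K = S⁻¹·BᵀPA = [-0.1815 -0.2484; 0.2962 -0.1210]
A−BK = [-0.3169 0.8822; 0.9777 -2.8726]
AᵀP(A−BK) = [0.2492 -0.3169; -0.3169 0.8822]
P' = Q + AᵀP(A−BK) = [3.4992 1.9331; 1.9331 3.1322]
tr(P') = 6.6314


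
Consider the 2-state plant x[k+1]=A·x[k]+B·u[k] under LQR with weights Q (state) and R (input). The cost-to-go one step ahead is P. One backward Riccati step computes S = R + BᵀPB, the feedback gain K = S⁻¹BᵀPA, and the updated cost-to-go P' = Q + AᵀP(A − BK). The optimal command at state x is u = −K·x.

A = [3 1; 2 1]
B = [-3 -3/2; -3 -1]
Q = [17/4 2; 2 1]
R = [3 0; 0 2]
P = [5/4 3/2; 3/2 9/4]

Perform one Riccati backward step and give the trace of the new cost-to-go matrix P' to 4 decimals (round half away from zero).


7.0744

BᵀP = [-8.2500 -11.2500; -3.3750 -4.5000]
S = R + BᵀPB = [3 0; 0 2] + [58.5000 23.6250; 23.6250 9.5625] = [61.5000 23.6250; 23.6250 11.5625]
BᵀPA = [-47.2500 -19.5000; -19.1250 -7.8750]
K = S⁻¹·BᵀPA = [-0.6178 -0.2577; -0.3917 -0.1545]
A−BK = [0.5590 -0.0049; -0.2452 0.0723]
AᵀP(A−BK) = [1.5667 0.6178; 0.6178 0.2577]
P' = Q + AᵀP(A−BK) = [5.8167 2.6178; 2.6178 1.2577]
tr(P') = 7.0744


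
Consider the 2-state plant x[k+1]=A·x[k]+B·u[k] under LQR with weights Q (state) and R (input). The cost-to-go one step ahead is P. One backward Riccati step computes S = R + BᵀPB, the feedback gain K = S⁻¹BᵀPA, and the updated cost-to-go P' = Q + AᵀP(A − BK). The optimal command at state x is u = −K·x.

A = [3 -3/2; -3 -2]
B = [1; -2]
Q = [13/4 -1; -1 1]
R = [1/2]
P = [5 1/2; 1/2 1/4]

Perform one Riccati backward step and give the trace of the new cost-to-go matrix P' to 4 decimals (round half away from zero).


17.7500

BᵀP = [4.0000 0.0000]
S = R + BᵀPB = [1/2] + [4.0000] = [4.5000]
BᵀPA = [12.0000 -6.0000]
K = S⁻¹·BᵀPA = [2.6667 -1.3333]
A−BK = [0.3333 -0.1667; 2.3333 -4.6667]
AᵀP(A−BK) = [6.2500 -5.7500; -5.7500 7.2500]
P' = Q + AᵀP(A−BK) = [9.5000 -6.7500; -6.7500 8.2500]
tr(P') = 17.7500


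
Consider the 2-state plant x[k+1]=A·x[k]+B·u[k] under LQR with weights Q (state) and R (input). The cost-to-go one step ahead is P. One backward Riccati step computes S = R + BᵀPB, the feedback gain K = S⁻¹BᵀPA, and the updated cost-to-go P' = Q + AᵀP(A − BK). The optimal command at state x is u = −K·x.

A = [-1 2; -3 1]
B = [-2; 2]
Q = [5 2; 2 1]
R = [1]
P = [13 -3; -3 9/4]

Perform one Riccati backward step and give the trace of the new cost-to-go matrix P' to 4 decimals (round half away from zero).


BᵀP = [-32.0000 10.5000]
S = R + BᵀPB = [1] + [85.0000] = [86.0000]
BᵀPA = [0.5000 -53.5000]
K = S⁻¹·BᵀPA = [0.0058 -0.6221]
A−BK = [-0.9884 0.7558; -3.0116 2.2442]
AᵀP(A−BK) = [15.2471 -11.4390; -11.4390 8.9680]
P' = Q + AᵀP(A−BK) = [20.2471 -9.4390; -9.4390 9.9680]
tr(P') = 30.2151

30.2151


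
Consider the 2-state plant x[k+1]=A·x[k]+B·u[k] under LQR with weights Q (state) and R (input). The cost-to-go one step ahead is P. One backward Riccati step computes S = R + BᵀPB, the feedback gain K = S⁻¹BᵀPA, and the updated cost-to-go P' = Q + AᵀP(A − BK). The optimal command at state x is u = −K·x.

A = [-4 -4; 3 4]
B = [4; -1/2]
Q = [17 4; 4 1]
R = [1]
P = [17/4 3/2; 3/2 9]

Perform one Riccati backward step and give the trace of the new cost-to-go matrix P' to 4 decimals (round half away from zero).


185.5556

BᵀP = [16.2500 1.5000]
S = R + BᵀPB = [1] + [64.2500] = [65.2500]
BᵀPA = [-60.5000 -59.0000]
K = S⁻¹·BᵀPA = [-0.9272 -0.9042]
A−BK = [-0.2912 -0.3831; 2.5364 3.5479]
AᵀP(A−BK) = [56.9042 79.2950; 79.2950 110.6513]
P' = Q + AᵀP(A−BK) = [73.9042 83.2950; 83.2950 111.6513]
tr(P') = 185.5556


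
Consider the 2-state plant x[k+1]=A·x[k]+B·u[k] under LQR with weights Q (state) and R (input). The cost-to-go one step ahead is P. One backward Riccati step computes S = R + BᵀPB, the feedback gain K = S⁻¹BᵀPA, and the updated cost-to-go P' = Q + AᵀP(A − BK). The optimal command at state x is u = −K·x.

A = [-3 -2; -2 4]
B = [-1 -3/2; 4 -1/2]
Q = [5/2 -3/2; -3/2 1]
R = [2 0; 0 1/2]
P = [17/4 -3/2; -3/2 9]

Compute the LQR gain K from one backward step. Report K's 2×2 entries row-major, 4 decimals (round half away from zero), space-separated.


-0.2301 1.0629 2.0470 0.5801

BᵀP = [-10.2500 37.5000; -5.6250 -2.2500]
S = R + BᵀPB = [2 0; 0 1/2] + [160.2500 -3.3750; -3.3750 9.5625] = [162.2500 -3.3750; -3.3750 10.0625]
BᵀPA = [-44.2500 170.5000; 21.3750 2.2500]
K = S⁻¹·BᵀPA = [-0.2301 1.0629; 2.0470 0.5801]
A−BK = [-0.1596 -0.0669; -0.0559 0.0384]
AᵀP(A−BK) = [2.3107 0.1342; 0.1342 2.4678]
P' = Q + AᵀP(A−BK) = [4.8107 -1.3658; -1.3658 3.4678]
tr(P') = 8.2786


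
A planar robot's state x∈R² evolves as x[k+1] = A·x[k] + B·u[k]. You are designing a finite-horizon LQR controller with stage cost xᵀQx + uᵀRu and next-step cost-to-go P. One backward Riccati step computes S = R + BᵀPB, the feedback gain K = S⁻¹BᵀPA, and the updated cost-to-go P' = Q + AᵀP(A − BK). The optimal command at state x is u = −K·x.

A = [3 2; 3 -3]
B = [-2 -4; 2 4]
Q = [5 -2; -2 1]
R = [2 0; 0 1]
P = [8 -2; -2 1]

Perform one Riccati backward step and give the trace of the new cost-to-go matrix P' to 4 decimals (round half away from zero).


17.8043

BᵀP = [-20.0000 6.0000; -40.0000 12.0000]
S = R + BᵀPB = [2 0; 0 1] + [52.0000 104.0000; 104.0000 208.0000] = [54.0000 104.0000; 104.0000 209.0000]
BᵀPA = [-42.0000 -58.0000; -84.0000 -116.0000]
K = S⁻¹·BᵀPA = [-0.0894 -0.1234; -0.3574 -0.4936]
A−BK = [1.3915 -0.2213; 4.6085 -0.7787]
AᵀP(A−BK) = [11.2213 -1.6468; -1.6468 0.5830]
P' = Q + AᵀP(A−BK) = [16.2213 -3.6468; -3.6468 1.5830]
tr(P') = 17.8043


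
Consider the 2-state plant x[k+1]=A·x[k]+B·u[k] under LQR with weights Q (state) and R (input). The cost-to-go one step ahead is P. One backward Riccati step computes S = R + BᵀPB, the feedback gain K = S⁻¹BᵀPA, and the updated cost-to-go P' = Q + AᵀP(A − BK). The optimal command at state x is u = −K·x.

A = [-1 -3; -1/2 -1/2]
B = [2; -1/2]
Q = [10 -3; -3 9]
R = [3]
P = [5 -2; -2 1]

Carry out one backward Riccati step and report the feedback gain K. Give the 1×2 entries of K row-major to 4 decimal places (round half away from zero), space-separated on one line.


BᵀP = [11.0000 -4.5000]
S = R + BᵀPB = [3] + [24.2500] = [27.2500]
BᵀPA = [-8.7500 -30.7500]
K = S⁻¹·BᵀPA = [-0.3211 -1.1284]
A−BK = [-0.3578 -0.7431; -0.6606 -1.0642]
AᵀP(A−BK) = [0.4404 1.3761; 1.3761 4.5505]
P' = Q + AᵀP(A−BK) = [10.4404 -1.6239; -1.6239 13.5505]
tr(P') = 23.9908

-0.3211 -1.1284


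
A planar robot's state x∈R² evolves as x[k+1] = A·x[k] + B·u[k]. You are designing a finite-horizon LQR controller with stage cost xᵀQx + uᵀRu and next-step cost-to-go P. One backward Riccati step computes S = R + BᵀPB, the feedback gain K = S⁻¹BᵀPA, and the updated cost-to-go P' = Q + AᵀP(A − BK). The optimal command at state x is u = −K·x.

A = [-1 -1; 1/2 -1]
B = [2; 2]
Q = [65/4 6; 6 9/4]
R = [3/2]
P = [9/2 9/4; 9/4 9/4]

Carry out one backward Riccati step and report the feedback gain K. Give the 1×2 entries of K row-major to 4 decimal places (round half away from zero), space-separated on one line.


BᵀP = [13.5000 9.0000]
S = R + BᵀPB = [3/2] + [45.0000] = [46.5000]
BᵀPA = [-9.0000 -22.5000]
K = S⁻¹·BᵀPA = [-0.1935 -0.4839]
A−BK = [-0.6129 -0.0323; 0.8871 -0.0323]
AᵀP(A−BK) = [1.0706 0.1452; 0.1452 0.3629]
P' = Q + AᵀP(A−BK) = [17.3206 6.1452; 6.1452 2.6129]
tr(P') = 19.9335

-0.1935 -0.4839


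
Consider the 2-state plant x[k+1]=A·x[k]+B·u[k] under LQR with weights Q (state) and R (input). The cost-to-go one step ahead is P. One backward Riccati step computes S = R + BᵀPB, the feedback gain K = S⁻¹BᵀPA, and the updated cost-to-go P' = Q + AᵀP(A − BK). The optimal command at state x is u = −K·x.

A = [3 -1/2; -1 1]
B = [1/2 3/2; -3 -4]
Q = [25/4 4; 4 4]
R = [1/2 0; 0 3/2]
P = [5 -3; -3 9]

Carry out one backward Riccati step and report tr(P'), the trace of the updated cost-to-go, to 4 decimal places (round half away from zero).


23.3617

BᵀP = [11.5000 -28.5000; 19.5000 -40.5000]
S = R + BᵀPB = [1/2 0; 0 3/2] + [91.2500 131.2500; 131.2500 191.2500] = [91.7500 131.2500; 131.2500 192.7500]
BᵀPA = [63.0000 -34.2500; 99.0000 -50.2500]
K = S⁻¹·BᵀPA = [-1.8560 -0.0139; 1.7774 -0.2512]
A−BK = [1.2619 -0.1162; 0.5417 -0.0466]
AᵀP(A−BK) = [12.9624 -1.2520; -1.2520 0.1493]
P' = Q + AᵀP(A−BK) = [19.2124 2.7480; 2.7480 4.1493]
tr(P') = 23.3617


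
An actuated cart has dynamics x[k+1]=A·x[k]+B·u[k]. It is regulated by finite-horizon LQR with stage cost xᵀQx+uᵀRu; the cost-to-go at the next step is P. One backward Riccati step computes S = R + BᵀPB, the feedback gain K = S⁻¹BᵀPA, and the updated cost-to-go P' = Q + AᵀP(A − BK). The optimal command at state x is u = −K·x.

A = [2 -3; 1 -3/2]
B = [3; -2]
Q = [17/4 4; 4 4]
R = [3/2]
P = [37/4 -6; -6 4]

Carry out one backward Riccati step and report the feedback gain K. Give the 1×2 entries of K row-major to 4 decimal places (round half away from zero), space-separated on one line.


0.3097 -0.4645

BᵀP = [39.7500 -26.0000]
S = R + BᵀPB = [3/2] + [171.2500] = [172.7500]
BᵀPA = [53.5000 -80.2500]
K = S⁻¹·BᵀPA = [0.3097 -0.4645]
A−BK = [1.0709 -1.6064; 1.6194 -2.4291]
AᵀP(A−BK) = [0.4313 -0.6469; -0.6469 0.9703]
P' = Q + AᵀP(A−BK) = [4.6813 3.3531; 3.3531 4.9703]
tr(P') = 9.6516


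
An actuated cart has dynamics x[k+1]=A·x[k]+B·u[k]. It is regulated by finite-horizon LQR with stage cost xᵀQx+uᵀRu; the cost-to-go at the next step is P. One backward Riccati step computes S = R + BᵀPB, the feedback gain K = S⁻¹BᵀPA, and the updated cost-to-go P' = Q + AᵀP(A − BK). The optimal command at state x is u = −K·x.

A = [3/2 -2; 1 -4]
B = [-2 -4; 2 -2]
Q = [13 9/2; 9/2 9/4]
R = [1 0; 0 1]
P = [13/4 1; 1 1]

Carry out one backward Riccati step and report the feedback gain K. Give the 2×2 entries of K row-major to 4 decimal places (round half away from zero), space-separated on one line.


0.0499 -0.7759 -0.4027 0.9310

BᵀP = [-4.5000 0.0000; -15.0000 -6.0000]
S = R + BᵀPB = [1 0; 0 1] + [9.0000 18.0000; 18.0000 72.0000] = [10.0000 18.0000; 18.0000 73.0000]
BᵀPA = [-6.7500 9.0000; -28.5000 54.0000]
K = S⁻¹·BᵀPA = [0.0499 -0.7759; -0.4027 0.9310]
A−BK = [-0.0111 0.1724; 0.0948 -0.5862]
AᵀP(A−BK) = [0.1720 -0.4526; -0.4526 1.7069]
P' = Q + AᵀP(A−BK) = [13.1720 4.0474; 4.0474 3.9569]
tr(P') = 17.1288


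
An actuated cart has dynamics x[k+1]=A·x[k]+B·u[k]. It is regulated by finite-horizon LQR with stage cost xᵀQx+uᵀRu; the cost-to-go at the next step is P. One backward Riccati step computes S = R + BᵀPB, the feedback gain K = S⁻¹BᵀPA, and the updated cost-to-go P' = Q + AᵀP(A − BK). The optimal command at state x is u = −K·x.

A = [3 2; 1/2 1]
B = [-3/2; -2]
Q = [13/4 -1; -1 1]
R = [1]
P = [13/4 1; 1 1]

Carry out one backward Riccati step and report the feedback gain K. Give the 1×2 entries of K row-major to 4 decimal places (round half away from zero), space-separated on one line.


BᵀP = [-6.8750 -3.5000]
S = R + BᵀPB = [1] + [17.3125] = [18.3125]
BᵀPA = [-22.3750 -17.2500]
K = S⁻¹·BᵀPA = [-1.2218 -0.9420]
A−BK = [1.1672 0.5870; -1.9437 -0.8840]
AᵀP(A−BK) = [5.1613 2.9232; 2.9232 1.7509]
P' = Q + AᵀP(A−BK) = [8.4113 1.9232; 1.9232 2.7509]
tr(P') = 11.1621

-1.2218 -0.9420


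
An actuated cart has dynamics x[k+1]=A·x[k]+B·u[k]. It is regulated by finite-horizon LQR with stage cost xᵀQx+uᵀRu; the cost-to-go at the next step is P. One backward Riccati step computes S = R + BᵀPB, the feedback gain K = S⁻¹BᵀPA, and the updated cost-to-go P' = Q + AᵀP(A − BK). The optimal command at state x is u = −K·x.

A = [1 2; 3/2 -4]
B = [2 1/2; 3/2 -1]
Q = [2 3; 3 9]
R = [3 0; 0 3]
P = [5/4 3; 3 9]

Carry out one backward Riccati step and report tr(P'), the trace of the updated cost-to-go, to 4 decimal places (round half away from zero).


22.6547

BᵀP = [7.0000 19.5000; -2.3750 -7.5000]
S = R + BᵀPB = [3 0; 0 3] + [43.2500 -16.0000; -16.0000 6.3125] = [46.2500 -16.0000; -16.0000 9.3125]
BᵀPA = [36.2500 -64.0000; -13.6250 25.2500]
K = S⁻¹·BᵀPA = [0.6845 -1.0990; -0.2871 0.8232]
A−BK = [-0.2254 3.7864; 0.1862 -1.5283]
AᵀP(A−BK) = [1.7765 -3.4451; -3.4451 9.8782]
P' = Q + AᵀP(A−BK) = [3.7765 -0.4451; -0.4451 18.8782]
tr(P') = 22.6547


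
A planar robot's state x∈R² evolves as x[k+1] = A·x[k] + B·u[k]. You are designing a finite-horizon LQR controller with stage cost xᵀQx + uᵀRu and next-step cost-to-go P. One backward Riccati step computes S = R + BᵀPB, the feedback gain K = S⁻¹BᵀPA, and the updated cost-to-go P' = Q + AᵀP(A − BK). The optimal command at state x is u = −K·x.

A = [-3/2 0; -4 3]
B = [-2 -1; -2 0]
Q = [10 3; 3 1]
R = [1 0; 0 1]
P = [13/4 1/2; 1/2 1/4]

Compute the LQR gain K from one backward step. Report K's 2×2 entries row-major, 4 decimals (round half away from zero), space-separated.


BᵀP = [-7.5000 -1.5000; -3.2500 -0.5000]
S = R + BᵀPB = [1 0; 0 1] + [18.0000 7.5000; 7.5000 3.2500] = [19.0000 7.5000; 7.5000 4.2500]
BᵀPA = [17.2500 -4.5000; 6.8750 -1.5000]
K = S⁻¹·BᵀPA = [0.8878 -0.3214; 0.0510 0.2143]
A−BK = [0.3265 -0.4286; -2.2245 2.3571]
AᵀP(A−BK) = [1.6480 -1.1786; -1.1786 1.1250]
P' = Q + AᵀP(A−BK) = [11.6480 1.8214; 1.8214 2.1250]
tr(P') = 13.7730

0.8878 -0.3214 0.0510 0.2143


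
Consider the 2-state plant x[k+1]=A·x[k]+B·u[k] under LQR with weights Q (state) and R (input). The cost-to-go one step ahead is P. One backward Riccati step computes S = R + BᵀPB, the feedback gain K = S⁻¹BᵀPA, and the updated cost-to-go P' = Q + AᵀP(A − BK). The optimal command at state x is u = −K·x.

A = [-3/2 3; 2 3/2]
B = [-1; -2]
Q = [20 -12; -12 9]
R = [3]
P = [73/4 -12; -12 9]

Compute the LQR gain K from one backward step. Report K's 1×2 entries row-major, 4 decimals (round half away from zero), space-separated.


-2.2297 0.8919

BᵀP = [5.7500 -6.0000]
S = R + BᵀPB = [3] + [6.2500] = [9.2500]
BᵀPA = [-20.6250 8.2500]
K = S⁻¹·BᵀPA = [-2.2297 0.8919]
A−BK = [-3.7297 3.8919; -2.4595 3.2838]
AᵀP(A−BK) = [103.0743 -81.7297; -81.7297 69.1419]
P' = Q + AᵀP(A−BK) = [123.0743 -93.7297; -93.7297 78.1419]
tr(P') = 201.2162


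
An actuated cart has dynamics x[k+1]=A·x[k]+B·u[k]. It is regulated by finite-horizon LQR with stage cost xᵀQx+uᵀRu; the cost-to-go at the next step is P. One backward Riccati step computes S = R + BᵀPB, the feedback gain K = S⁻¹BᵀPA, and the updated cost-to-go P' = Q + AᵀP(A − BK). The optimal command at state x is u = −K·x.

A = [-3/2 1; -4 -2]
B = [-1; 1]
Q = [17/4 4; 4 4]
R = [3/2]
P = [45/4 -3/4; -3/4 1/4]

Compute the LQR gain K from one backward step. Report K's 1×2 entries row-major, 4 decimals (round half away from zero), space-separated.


BᵀP = [-12.0000 1.0000]
S = R + BᵀPB = [3/2] + [13.0000] = [14.5000]
BᵀPA = [14.0000 -14.0000]
K = S⁻¹·BᵀPA = [0.9655 -0.9655]
A−BK = [-0.5345 0.0345; -4.9655 -1.0345]
AᵀP(A−BK) = [6.7953 -0.6078; -0.6078 1.7328]
P' = Q + AᵀP(A−BK) = [11.0453 3.3922; 3.3922 5.7328]
tr(P') = 16.7780

0.9655 -0.9655


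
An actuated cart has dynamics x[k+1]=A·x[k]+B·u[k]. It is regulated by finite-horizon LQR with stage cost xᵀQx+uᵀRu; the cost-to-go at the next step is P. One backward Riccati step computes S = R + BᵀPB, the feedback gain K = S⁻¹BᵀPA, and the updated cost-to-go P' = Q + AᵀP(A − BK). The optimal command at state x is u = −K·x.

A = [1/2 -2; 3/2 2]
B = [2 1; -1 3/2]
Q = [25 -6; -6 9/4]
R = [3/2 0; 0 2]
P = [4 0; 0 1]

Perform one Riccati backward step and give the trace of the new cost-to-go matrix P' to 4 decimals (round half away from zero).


30.4493

BᵀP = [8.0000 -1.0000; 4.0000 1.5000]
S = R + BᵀPB = [3/2 0; 0 2] + [17.0000 6.5000; 6.5000 6.2500] = [18.5000 6.5000; 6.5000 8.2500]
BᵀPA = [2.5000 -18.0000; 4.2500 -5.0000]
K = S⁻¹·BᵀPA = [-0.0634 -1.0510; 0.5651 0.2220]
A−BK = [0.0617 -0.1200; 0.5889 0.6161]
AᵀP(A−BK) = [1.0068 0.6840; 0.6840 2.1925]
P' = Q + AᵀP(A−BK) = [26.0068 -5.3160; -5.3160 4.4425]
tr(P') = 30.4493


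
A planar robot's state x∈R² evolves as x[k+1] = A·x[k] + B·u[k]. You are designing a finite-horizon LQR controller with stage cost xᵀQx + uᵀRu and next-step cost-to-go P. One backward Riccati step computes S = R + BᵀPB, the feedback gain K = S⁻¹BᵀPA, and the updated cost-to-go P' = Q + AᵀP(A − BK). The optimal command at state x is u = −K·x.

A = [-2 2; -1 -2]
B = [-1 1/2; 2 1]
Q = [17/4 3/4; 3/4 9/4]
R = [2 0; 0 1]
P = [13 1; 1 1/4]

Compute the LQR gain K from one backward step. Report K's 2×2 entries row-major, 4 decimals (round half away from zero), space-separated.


0.9750 -1.1500 -1.8000 1.2000

BᵀP = [-11.0000 -0.5000; 7.5000 0.7500]
S = R + BᵀPB = [2 0; 0 1] + [10.0000 -6.0000; -6.0000 4.5000] = [12.0000 -6.0000; -6.0000 5.5000]
BᵀPA = [22.5000 -21.0000; -15.7500 13.5000]
K = S⁻¹·BᵀPA = [0.9750 -1.1500; -1.8000 1.2000]
A−BK = [-0.1250 0.2500; -1.1500 -0.9000]
AᵀP(A−BK) = [5.9625 -4.7250; -4.7250 4.6500]
P' = Q + AᵀP(A−BK) = [10.2125 -3.9750; -3.9750 6.9000]
tr(P') = 17.1125


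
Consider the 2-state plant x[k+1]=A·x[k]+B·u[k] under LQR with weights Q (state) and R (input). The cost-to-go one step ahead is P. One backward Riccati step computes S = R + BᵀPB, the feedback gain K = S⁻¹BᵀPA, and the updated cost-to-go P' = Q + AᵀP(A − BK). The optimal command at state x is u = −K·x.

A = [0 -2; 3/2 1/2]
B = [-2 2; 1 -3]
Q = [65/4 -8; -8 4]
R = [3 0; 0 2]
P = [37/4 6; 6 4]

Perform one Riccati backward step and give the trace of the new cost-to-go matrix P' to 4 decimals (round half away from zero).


25.8771

BᵀP = [-12.5000 -8.0000; 0.5000 0.0000]
S = R + BᵀPB = [3 0; 0 2] + [17.0000 -1.0000; -1.0000 1.0000] = [20.0000 -1.0000; -1.0000 3.0000]
BᵀPA = [-12.0000 21.0000; 0.0000 -1.0000]
K = S⁻¹·BᵀPA = [-0.6102 1.0508; -0.2034 0.0169]
A−BK = [-0.8136 0.0678; 1.5000 -0.5000]
AᵀP(A−BK) = [1.6780 -2.3898; -2.3898 3.9492]
P' = Q + AᵀP(A−BK) = [17.9280 -10.3898; -10.3898 7.9492]
tr(P') = 25.8771


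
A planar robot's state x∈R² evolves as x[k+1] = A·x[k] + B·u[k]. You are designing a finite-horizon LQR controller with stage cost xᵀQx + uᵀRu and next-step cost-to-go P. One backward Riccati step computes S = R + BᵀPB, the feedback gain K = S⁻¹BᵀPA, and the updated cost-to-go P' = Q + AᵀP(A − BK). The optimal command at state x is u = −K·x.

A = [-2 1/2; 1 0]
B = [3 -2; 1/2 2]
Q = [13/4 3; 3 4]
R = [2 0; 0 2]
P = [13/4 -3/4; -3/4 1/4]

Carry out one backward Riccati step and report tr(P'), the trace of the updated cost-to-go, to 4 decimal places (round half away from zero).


7.9638

BᵀP = [9.3750 -2.1250; -8.0000 2.0000]
S = R + BᵀPB = [2 0; 0 2] + [27.0625 -23.0000; -23.0000 20.0000] = [29.0625 -23.0000; -23.0000 22.0000]
BᵀPA = [-20.8750 4.6875; 18.0000 -4.0000]
K = S⁻¹·BᵀPA = [-0.4100 0.1008; 0.3896 -0.0764]
A−BK = [0.0091 0.0447; 0.4258 0.1025]
AᵀP(A−BK) = [0.6795 -0.1450; -0.1450 0.0343]
P' = Q + AᵀP(A−BK) = [3.9295 2.8550; 2.8550 4.0343]
tr(P') = 7.9638


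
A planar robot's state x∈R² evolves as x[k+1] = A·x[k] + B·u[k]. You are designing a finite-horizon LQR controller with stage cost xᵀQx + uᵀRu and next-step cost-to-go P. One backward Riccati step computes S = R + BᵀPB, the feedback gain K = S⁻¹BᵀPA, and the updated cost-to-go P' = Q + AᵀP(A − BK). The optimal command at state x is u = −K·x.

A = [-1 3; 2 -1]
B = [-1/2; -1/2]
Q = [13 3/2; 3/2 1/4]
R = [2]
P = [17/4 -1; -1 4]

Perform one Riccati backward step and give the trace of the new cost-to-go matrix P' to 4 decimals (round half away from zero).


82.0219

BᵀP = [-1.6250 -1.5000]
S = R + BᵀPB = [2] + [1.5625] = [3.5625]
BᵀPA = [-1.3750 -3.3750]
K = S⁻¹·BᵀPA = [-0.3860 -0.9474]
A−BK = [-1.1930 2.5263; 1.8070 -1.4737]
AᵀP(A−BK) = [23.7193 -29.0526; -29.0526 45.0526]
P' = Q + AᵀP(A−BK) = [36.7193 -27.5526; -27.5526 45.3026]
tr(P') = 82.0219


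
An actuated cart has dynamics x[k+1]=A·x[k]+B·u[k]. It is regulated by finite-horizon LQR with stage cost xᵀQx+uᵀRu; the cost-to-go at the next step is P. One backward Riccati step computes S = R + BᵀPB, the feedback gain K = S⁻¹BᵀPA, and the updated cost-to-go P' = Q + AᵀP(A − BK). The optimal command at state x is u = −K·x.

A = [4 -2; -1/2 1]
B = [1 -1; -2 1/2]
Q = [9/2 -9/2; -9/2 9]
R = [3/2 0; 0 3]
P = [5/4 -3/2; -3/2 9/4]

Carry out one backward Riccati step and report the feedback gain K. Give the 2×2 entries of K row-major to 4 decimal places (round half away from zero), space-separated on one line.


0.9874 -0.7313 -0.3412 0.2096

BᵀP = [4.2500 -6.0000; -2.0000 2.6250]
S = R + BᵀPB = [3/2 0; 0 3] + [16.2500 -7.2500; -7.2500 3.3125] = [17.7500 -7.2500; -7.2500 6.3125]
BᵀPA = [20.0000 -14.5000; -9.3125 6.6250]
K = S⁻¹·BᵀPA = [0.9874 -0.7313; -0.3412 0.2096]
A−BK = [2.6714 -1.0591; 1.6454 -0.5674]
AᵀP(A−BK) = [3.6371 -2.0473; -2.0473 1.2577]
P' = Q + AᵀP(A−BK) = [8.1371 -6.5473; -6.5473 10.2577]
tr(P') = 18.3948


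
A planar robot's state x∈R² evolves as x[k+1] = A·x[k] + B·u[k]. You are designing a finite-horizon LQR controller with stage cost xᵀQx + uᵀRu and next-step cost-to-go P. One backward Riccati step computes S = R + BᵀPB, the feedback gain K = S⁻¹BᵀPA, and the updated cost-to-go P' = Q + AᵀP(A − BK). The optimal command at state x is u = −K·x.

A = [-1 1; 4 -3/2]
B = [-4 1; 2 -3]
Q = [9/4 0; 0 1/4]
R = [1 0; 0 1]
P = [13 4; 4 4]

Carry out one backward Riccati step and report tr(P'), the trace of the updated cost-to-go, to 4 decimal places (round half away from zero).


BᵀP = [-44.0000 -8.0000; 1.0000 -8.0000]
S = R + BᵀPB = [1 0; 0 1] + [160.0000 -20.0000; -20.0000 25.0000] = [161.0000 -20.0000; -20.0000 26.0000]
BᵀPA = [12.0000 -32.0000; -33.0000 13.0000]
K = S⁻¹·BᵀPA = [-0.0919 -0.1511; -1.3399 0.3838]
A−BK = [-0.0277 0.0119; 0.1640 -0.0465]
AᵀP(A−BK) = [1.8851 -0.5222; -0.5222 0.1762]
P' = Q + AᵀP(A−BK) = [4.1351 -0.5222; -0.5222 0.4262]
tr(P') = 4.5613

4.5613


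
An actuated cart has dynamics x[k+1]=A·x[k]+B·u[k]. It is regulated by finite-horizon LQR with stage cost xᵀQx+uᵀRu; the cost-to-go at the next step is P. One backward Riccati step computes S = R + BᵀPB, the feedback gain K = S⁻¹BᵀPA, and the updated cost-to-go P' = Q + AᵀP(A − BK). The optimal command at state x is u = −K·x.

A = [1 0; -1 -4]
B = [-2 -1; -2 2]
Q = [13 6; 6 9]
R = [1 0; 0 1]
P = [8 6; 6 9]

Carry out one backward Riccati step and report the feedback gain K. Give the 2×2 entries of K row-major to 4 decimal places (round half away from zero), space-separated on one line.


BᵀP = [-28.0000 -30.0000; 4.0000 12.0000]
S = R + BᵀPB = [1 0; 0 1] + [116.0000 -32.0000; -32.0000 20.0000] = [117.0000 -32.0000; -32.0000 21.0000]
BᵀPA = [2.0000 120.0000; -8.0000 -48.0000]
K = S⁻¹·BᵀPA = [-0.1493 0.6867; -0.6085 -1.2394]
A−BK = [0.0928 0.1340; -0.0816 -0.1479]
AᵀP(A−BK) = [0.4306 0.7118; 0.7118 2.1103]
P' = Q + AᵀP(A−BK) = [13.4306 6.7118; 6.7118 11.1103]
tr(P') = 24.5408

-0.1493 0.6867 -0.6085 -1.2394


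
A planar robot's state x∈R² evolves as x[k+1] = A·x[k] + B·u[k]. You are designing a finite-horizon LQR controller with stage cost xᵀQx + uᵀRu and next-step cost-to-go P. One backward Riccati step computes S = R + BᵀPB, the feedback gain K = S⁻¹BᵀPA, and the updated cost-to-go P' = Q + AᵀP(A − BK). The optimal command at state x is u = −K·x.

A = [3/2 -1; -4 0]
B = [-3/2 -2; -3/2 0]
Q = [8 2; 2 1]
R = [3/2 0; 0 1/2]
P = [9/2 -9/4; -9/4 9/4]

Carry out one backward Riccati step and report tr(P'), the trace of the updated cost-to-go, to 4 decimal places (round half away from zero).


18.5222

BᵀP = [-3.3750 0.0000; -9.0000 4.5000]
S = R + BᵀPB = [3/2 0; 0 1/2] + [5.0625 6.7500; 6.7500 18.0000] = [6.5625 6.7500; 6.7500 18.5000]
BᵀPA = [-5.0625 3.3750; -31.5000 9.0000]
K = S⁻¹·BᵀPA = [1.5686 0.0222; -2.2750 0.4784]
A−BK = [-0.6972 -0.0099; -1.6471 0.0334]
AᵀP(A−BK) = [9.4026 -0.5688; -0.5688 0.1196]
P' = Q + AᵀP(A−BK) = [17.4026 1.4312; 1.4312 1.1196]
tr(P') = 18.5222


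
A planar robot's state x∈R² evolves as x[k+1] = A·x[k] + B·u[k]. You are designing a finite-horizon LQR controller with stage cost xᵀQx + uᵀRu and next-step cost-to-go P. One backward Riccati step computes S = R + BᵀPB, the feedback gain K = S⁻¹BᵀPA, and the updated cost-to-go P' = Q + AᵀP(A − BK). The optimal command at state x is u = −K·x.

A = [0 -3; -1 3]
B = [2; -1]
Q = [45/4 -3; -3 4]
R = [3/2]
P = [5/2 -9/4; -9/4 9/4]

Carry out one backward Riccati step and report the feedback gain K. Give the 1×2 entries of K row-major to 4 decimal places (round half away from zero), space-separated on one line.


BᵀP = [7.2500 -6.7500]
S = R + BᵀPB = [3/2] + [21.2500] = [22.7500]
BᵀPA = [6.7500 -42.0000]
K = S⁻¹·BᵀPA = [0.2967 -1.8462]
A−BK = [-0.5934 0.6923; -0.7033 1.1538]
AᵀP(A−BK) = [0.2473 -1.0385; -1.0385 5.7115]
P' = Q + AᵀP(A−BK) = [11.4973 -4.0385; -4.0385 9.7115]
tr(P') = 21.2088

0.2967 -1.8462


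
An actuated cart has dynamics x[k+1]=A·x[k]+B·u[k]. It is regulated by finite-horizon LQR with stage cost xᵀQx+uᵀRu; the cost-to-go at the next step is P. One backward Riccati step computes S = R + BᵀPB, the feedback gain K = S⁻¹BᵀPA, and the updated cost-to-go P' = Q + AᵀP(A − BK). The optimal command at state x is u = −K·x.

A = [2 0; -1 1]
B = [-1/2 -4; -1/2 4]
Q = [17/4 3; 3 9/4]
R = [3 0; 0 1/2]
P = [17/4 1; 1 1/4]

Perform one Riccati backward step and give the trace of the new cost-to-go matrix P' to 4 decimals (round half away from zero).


BᵀP = [-2.6250 -0.6250; -13.0000 -3.0000]
S = R + BᵀPB = [3 0; 0 1/2] + [1.6250 8.0000; 8.0000 40.0000] = [4.6250 8.0000; 8.0000 40.5000]
BᵀPA = [-4.6250 -0.6250; -23.0000 -3.0000]
K = S⁻¹·BᵀPA = [-0.0269 -0.0106; -0.5626 -0.0720]
A−BK = [-0.2638 -0.2932; 1.2369 1.2826]
AᵀP(A−BK) = [0.1861 0.0454; 0.0454 0.0274]
P' = Q + AᵀP(A−BK) = [4.4361 3.0454; 3.0454 2.2774]
tr(P') = 6.7135

6.7135


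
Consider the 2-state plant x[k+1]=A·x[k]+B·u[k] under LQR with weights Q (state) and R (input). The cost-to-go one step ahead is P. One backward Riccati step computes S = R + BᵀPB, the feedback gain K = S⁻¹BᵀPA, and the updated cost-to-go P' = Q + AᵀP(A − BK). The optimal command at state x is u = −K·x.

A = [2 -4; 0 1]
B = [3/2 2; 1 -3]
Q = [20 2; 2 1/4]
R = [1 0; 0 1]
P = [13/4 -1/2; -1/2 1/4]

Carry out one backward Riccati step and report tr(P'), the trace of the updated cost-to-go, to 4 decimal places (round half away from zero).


23.4186

BᵀP = [4.3750 -0.5000; 8.0000 -1.7500]
S = R + BᵀPB = [1 0; 0 1] + [6.0625 10.2500; 10.2500 21.2500] = [7.0625 10.2500; 10.2500 22.2500]
BᵀPA = [8.7500 -18.0000; 16.0000 -33.7500]
K = S⁻¹·BᵀPA = [0.5893 -1.0477; 0.4476 -1.0342]
A−BK = [0.2208 -0.3600; 0.7537 -1.0549]
AᵀP(A−BK) = [0.6817 -1.2853; -1.2853 2.4869]
P' = Q + AᵀP(A−BK) = [20.6817 0.7147; 0.7147 2.7369]
tr(P') = 23.4186


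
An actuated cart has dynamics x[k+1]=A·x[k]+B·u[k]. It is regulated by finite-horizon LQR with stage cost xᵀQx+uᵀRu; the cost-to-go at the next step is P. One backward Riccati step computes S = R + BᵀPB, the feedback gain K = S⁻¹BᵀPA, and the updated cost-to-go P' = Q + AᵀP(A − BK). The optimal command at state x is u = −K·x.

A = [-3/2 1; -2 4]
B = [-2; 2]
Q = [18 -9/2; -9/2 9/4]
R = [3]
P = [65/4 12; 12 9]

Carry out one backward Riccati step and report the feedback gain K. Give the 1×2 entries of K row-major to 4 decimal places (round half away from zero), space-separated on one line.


BᵀP = [-8.5000 -6.0000]
S = R + BᵀPB = [3] + [5.0000] = [8.0000]
BᵀPA = [24.7500 -32.5000]
K = S⁻¹·BᵀPA = [3.0938 -4.0625]
A−BK = [4.6875 -7.1250; -8.1875 12.1250]
AᵀP(A−BK) = [67.9922 -91.8281; -91.8281 124.2188]
P' = Q + AᵀP(A−BK) = [85.9922 -96.3281; -96.3281 126.4688]
tr(P') = 212.4609

3.0938 -4.0625


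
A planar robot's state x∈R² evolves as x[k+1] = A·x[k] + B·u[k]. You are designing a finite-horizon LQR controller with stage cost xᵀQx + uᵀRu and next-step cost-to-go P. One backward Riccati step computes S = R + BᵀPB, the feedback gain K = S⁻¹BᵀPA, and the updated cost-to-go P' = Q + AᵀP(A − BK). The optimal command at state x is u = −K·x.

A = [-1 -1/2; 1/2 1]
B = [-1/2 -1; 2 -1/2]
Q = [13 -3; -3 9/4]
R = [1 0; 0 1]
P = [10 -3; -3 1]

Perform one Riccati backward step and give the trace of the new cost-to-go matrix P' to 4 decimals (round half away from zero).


BᵀP = [-11.0000 3.5000; -8.5000 2.5000]
S = R + BᵀPB = [1 0; 0 1] + [12.5000 9.2500; 9.2500 7.2500] = [13.5000 9.2500; 9.2500 8.2500]
BᵀPA = [12.7500 9.0000; 9.7500 6.7500]
K = S⁻¹·BᵀPA = [0.5811 0.4576; 0.5303 0.3051]
A−BK = [-0.1792 0.0339; -0.3971 0.2373]
AᵀP(A−BK) = [0.6707 0.4407; 0.4407 0.3220]
P' = Q + AᵀP(A−BK) = [13.6707 -2.5593; -2.5593 2.5720]
tr(P') = 16.2427

16.2427


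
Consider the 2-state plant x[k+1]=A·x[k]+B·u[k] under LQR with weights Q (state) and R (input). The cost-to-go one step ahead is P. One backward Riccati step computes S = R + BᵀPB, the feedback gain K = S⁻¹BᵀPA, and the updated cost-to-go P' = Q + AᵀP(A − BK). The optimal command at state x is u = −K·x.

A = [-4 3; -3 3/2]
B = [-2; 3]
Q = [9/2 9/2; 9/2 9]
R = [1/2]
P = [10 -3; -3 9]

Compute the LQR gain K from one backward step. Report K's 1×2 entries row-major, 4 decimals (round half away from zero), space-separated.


0.1079 -0.2381

BᵀP = [-29.0000 33.0000]
S = R + BᵀPB = [1/2] + [157.0000] = [157.5000]
BᵀPA = [17.0000 -37.5000]
K = S⁻¹·BᵀPA = [0.1079 -0.2381]
A−BK = [-3.7841 2.5238; -3.3238 2.2143]
AᵀP(A−BK) = [167.1651 -111.4524; -111.4524 74.3214]
P' = Q + AᵀP(A−BK) = [171.6651 -106.9524; -106.9524 83.3214]
tr(P') = 254.9865


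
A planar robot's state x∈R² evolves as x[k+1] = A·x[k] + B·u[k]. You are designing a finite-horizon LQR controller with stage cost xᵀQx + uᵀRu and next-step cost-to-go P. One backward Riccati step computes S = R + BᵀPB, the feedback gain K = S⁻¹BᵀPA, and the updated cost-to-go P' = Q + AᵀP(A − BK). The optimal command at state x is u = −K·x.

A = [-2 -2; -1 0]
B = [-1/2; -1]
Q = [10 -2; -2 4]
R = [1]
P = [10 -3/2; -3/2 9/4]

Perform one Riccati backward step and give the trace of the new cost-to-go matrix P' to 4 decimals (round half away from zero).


61.7206

BᵀP = [-3.5000 -1.5000]
S = R + BᵀPB = [1] + [3.2500] = [4.2500]
BᵀPA = [8.5000 7.0000]
K = S⁻¹·BᵀPA = [2.0000 1.6471]
A−BK = [-1.0000 -1.1765; 1.0000 1.6471]
AᵀP(A−BK) = [19.2500 23.0000; 23.0000 28.4706]
P' = Q + AᵀP(A−BK) = [29.2500 21.0000; 21.0000 32.4706]
tr(P') = 61.7206


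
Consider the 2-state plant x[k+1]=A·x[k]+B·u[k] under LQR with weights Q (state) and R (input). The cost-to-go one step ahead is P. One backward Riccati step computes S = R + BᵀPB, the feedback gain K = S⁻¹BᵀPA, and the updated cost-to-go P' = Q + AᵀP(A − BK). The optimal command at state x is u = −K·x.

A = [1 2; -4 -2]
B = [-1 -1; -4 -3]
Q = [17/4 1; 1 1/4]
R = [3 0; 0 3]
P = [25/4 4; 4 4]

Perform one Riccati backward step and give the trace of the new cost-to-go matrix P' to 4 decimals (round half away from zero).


BᵀP = [-22.2500 -20.0000; -18.2500 -16.0000]
S = R + BᵀPB = [3 0; 0 3] + [102.2500 82.2500; 82.2500 66.2500] = [105.2500 82.2500; 82.2500 69.2500]
BᵀPA = [57.7500 -4.5000; 45.7500 -4.5000]
K = S⁻¹·BᵀPA = [0.4513 0.1117; 0.1246 -0.1977]
A−BK = [1.5759 1.9140; -1.8209 -2.1461]
AᵀP(A−BK) = [6.4857 7.0917; 7.0917 8.6132]
P' = Q + AᵀP(A−BK) = [10.7357 8.0917; 8.0917 8.8632]
tr(P') = 19.5989

19.5989


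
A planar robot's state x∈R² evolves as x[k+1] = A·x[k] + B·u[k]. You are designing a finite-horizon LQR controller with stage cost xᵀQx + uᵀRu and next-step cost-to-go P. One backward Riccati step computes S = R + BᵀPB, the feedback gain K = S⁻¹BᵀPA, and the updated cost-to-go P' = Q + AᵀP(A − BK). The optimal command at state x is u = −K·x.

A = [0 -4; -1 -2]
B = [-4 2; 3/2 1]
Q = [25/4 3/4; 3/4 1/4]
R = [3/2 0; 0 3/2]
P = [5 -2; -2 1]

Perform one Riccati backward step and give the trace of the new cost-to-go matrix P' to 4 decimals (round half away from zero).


BᵀP = [-23.0000 9.5000; 8.0000 -3.0000]
S = R + BᵀPB = [3/2 0; 0 3/2] + [106.2500 -36.5000; -36.5000 13.0000] = [107.7500 -36.5000; -36.5000 14.5000]
BᵀPA = [-9.5000 73.0000; 3.0000 -26.0000]
K = S⁻¹·BᵀPA = [-0.1228 0.4758; -0.1021 -0.5953]
A−BK = [-0.2868 -0.9060; -0.7137 -2.1184]
AᵀP(A−BK) = [0.1401 0.3064; 0.3064 1.7860]
P' = Q + AᵀP(A−BK) = [6.3901 1.0564; 1.0564 2.0360]
tr(P') = 8.4261

8.4261


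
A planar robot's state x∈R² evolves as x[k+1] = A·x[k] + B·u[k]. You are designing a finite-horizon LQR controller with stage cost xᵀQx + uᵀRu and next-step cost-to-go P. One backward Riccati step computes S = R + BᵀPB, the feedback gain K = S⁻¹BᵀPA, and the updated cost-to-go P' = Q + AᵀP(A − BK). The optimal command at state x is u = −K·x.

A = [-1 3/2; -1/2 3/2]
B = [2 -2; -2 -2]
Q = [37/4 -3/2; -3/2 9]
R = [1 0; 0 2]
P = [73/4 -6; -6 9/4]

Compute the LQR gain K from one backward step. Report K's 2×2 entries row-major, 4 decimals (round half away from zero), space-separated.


BᵀP = [48.5000 -16.5000; -24.5000 7.5000]
S = R + BᵀPB = [1 0; 0 2] + [130.0000 -64.0000; -64.0000 34.0000] = [131.0000 -64.0000; -64.0000 36.0000]
BᵀPA = [-40.2500 48.0000; 20.7500 -25.5000]
K = S⁻¹·BᵀPA = [-0.1952 0.1548; 0.2294 -0.4331]
A−BK = [-0.1508 0.3242; -0.4315 0.9435]
AᵀP(A−BK) = [0.1965 -0.3442; -0.3442 0.6496]
P' = Q + AᵀP(A−BK) = [9.4465 -1.8442; -1.8442 9.6496]
tr(P') = 19.0961

-0.1952 0.1548 0.2294 -0.4331
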